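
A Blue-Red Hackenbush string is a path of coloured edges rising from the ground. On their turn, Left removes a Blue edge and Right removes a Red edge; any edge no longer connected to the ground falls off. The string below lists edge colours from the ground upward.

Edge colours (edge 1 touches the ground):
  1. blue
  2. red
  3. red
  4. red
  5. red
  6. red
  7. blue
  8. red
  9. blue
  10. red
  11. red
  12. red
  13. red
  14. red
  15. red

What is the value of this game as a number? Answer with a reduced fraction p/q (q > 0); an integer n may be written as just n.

1 of 15 · b · max L 0 · min R +∞ = 1
2 of 15 · br · max L 0 · min R 1 = 1/2
3 of 15 · brr · max L 0 · min R 1/2 = 1/4
4 of 15 · brrr · max L 0 · min R 1/4 = 1/8
5 of 15 · brrrr · max L 0 · min R 1/8 = 1/16
6 of 15 · brrrrr · max L 0 · min R 1/16 = 1/32
7 of 15 · brrrrrb · max L 1/32 · min R 1/16 = 3/64
8 of 15 · brrrrrbr · max L 1/32 · min R 3/64 = 5/128
9 of 15 · brrrrrbrb · max L 5/128 · min R 3/64 = 11/256
10 of 15 · brrrrrbrbr · max L 5/128 · min R 11/256 = 21/512
11 of 15 · brrrrrbrbrr · max L 5/128 · min R 21/512 = 41/1024
12 of 15 · brrrrrbrbrrr · max L 5/128 · min R 41/1024 = 81/2048
13 of 15 · brrrrrbrbrrrr · max L 5/128 · min R 81/2048 = 161/4096
14 of 15 · brrrrrbrbrrrrr · max L 5/128 · min R 161/4096 = 321/8192
15 of 15 · brrrrrbrbrrrrrr · max L 5/128 · min R 321/8192 = 641/16384

641/16384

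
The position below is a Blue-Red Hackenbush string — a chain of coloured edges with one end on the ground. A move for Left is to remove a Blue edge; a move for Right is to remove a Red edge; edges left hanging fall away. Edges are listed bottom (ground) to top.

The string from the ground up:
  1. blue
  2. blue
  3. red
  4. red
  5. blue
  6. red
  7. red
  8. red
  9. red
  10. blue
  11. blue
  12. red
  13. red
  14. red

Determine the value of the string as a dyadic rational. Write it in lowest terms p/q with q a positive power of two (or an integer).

5169/4096

step 1: add blue to get b; options L={ 0 } R={ ∅ } = 1
step 2: add blue to get bb; options L={ 0,1 } R={ ∅ } = 2
step 3: add red to get bbr; options L={ 0,1 } R={ 2 } = 3/2
step 4: add red to get bbrr; options L={ 0,1 } R={ 3/2,2 } = 5/4
step 5: add blue to get bbrrb; options L={ 0,1,5/4 } R={ 3/2,2 } = 11/8
step 6: add red to get bbrrbr; options L={ 0,1,5/4 } R={ 11/8,3/2,2 } = 21/16
step 7: add red to get bbrrbrr; options L={ 0,1,5/4 } R={ 21/16,11/8,3/2,2 } = 41/32
step 8: add red to get bbrrbrrr; options L={ 0,1,5/4 } R={ 41/32,21/16,11/8,3/2,2 } = 81/64
step 9: add red to get bbrrbrrrr; options L={ 0,1,5/4 } R={ 81/64,41/32,21/16,11/8,3/2,2 } = 161/128
step 10: add blue to get bbrrbrrrrb; options L={ 0,1,5/4,161/128 } R={ 81/64,41/32,21/16,11/8,3/2,2 } = 323/256
step 11: add blue to get bbrrbrrrrbb; options L={ 0,1,5/4,161/128,323/256 } R={ 81/64,41/32,21/16,11/8,3/2,2 } = 647/512
step 12: add red to get bbrrbrrrrbbr; options L={ 0,1,5/4,161/128,323/256 } R={ 647/512,81/64,41/32,21/16,11/8,3/2,2 } = 1293/1024
step 13: add red to get bbrrbrrrrbbrr; options L={ 0,1,5/4,161/128,323/256 } R={ 1293/1024,647/512,81/64,41/32,21/16,11/8,3/2,2 } = 2585/2048
step 14: add red to get bbrrbrrrrbbrrr; options L={ 0,1,5/4,161/128,323/256 } R={ 2585/2048,1293/1024,647/512,81/64,41/32,21/16,11/8,3/2,2 } = 5169/4096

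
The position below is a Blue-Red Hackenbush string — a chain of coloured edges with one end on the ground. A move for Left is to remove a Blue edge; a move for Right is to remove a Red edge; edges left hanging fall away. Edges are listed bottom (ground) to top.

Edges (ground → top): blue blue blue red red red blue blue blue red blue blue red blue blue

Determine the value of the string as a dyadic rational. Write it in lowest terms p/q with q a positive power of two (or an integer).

Recurse on prefixes of the 15-edge string blue blue blue red red red blue blue blue red blue blue red blue blue:
1 of 15 · b · max L 0 · min R +∞ -> 1
2 of 15 · bb · max L 1 · min R +∞ -> 2
3 of 15 · bbb · max L 2 · min R +∞ -> 3
4 of 15 · bbbr · max L 2 · min R 3 -> 5/2
5 of 15 · bbbrr · max L 2 · min R 5/2 -> 9/4
6 of 15 · bbbrrr · max L 2 · min R 9/4 -> 17/8
7 of 15 · bbbrrrb · max L 17/8 · min R 9/4 -> 35/16
8 of 15 · bbbrrrbb · max L 35/16 · min R 9/4 -> 71/32
9 of 15 · bbbrrrbbb · max L 71/32 · min R 9/4 -> 143/64
10 of 15 · bbbrrrbbbr · max L 71/32 · min R 143/64 -> 285/128
11 of 15 · bbbrrrbbbrb · max L 285/128 · min R 143/64 -> 571/256
12 of 15 · bbbrrrbbbrbb · max L 571/256 · min R 143/64 -> 1143/512
13 of 15 · bbbrrrbbbrbbr · max L 571/256 · min R 1143/512 -> 2285/1024
14 of 15 · bbbrrrbbbrbbrb · max L 2285/1024 · min R 1143/512 -> 4571/2048
15 of 15 · bbbrrrbbbrbbrbb · max L 4571/2048 · min R 1143/512 -> 9143/4096

9143/4096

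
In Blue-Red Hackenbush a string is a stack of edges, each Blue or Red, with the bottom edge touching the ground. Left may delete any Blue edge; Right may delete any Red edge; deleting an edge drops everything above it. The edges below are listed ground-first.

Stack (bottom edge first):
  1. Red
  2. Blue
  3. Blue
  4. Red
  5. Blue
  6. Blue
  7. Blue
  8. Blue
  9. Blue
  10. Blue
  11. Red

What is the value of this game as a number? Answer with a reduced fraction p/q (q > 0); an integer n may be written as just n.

-259/1024

R: Left { none }, Right { 0 } so simplest -1
RB: Left { -1 }, Right { 0 } so simplest -1/2
RBB: Left { -1; -1/2 }, Right { 0 } so simplest -1/4
RBBR: Left { -1; -1/2 }, Right { -1/4; 0 } so simplest -3/8
RBBRB: Left { -1; -1/2; -3/8 }, Right { -1/4; 0 } so simplest -5/16
RBBRBB: Left { -1; -1/2; -3/8; -5/16 }, Right { -1/4; 0 } so simplest -9/32
RBBRBBB: Left { -1; -1/2; -3/8; -5/16; -9/32 }, Right { -1/4; 0 } so simplest -17/64
RBBRBBBB: Left { -1; -1/2; -3/8; -5/16; -9/32; -17/64 }, Right { -1/4; 0 } so simplest -33/128
RBBRBBBBB: Left { -1; -1/2; -3/8; -5/16; -9/32; -17/64; -33/128 }, Right { -1/4; 0 } so simplest -65/256
RBBRBBBBBB: Left { -1; -1/2; -3/8; -5/16; -9/32; -17/64; -33/128; -65/256 }, Right { -1/4; 0 } so simplest -129/512
RBBRBBBBBBR: Left { -1; -1/2; -3/8; -5/16; -9/32; -17/64; -33/128; -65/256 }, Right { -129/512; -1/4; 0 } so simplest -259/1024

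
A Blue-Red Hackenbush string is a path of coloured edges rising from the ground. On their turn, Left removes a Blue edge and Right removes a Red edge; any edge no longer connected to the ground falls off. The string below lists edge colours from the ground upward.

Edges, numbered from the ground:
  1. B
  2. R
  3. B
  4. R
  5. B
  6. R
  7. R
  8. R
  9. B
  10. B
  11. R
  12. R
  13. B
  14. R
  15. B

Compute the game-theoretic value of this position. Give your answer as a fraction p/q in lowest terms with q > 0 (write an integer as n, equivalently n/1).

10443/16384

Build value(s[:k]) for k = 1..15, string s = B R B R B R R R B B R R B R B.
step 1: add B to get B; options L={ 0 } R={ ∅ } ⇒ 1
step 2: add R to get BR; options L={ 0 } R={ 1 } ⇒ 1/2
step 3: add B to get BRB; options L={ 0 1/2 } R={ 1 } ⇒ 3/4
step 4: add R to get BRBR; options L={ 0 1/2 } R={ 3/4 1 } ⇒ 5/8
step 5: add B to get BRBRB; options L={ 0 1/2 5/8 } R={ 3/4 1 } ⇒ 11/16
step 6: add R to get BRBRBR; options L={ 0 1/2 5/8 } R={ 11/16 3/4 1 } ⇒ 21/32
step 7: add R to get BRBRBRR; options L={ 0 1/2 5/8 } R={ 21/32 11/16 3/4 1 } ⇒ 41/64
step 8: add R to get BRBRBRRR; options L={ 0 1/2 5/8 } R={ 41/64 21/32 11/16 3/4 1 } ⇒ 81/128
step 9: add B to get BRBRBRRRB; options L={ 0 1/2 5/8 81/128 } R={ 41/64 21/32 11/16 3/4 1 } ⇒ 163/256
step 10: add B to get BRBRBRRRBB; options L={ 0 1/2 5/8 81/128 163/256 } R={ 41/64 21/32 11/16 3/4 1 } ⇒ 327/512
step 11: add R to get BRBRBRRRBBR; options L={ 0 1/2 5/8 81/128 163/256 } R={ 327/512 41/64 21/32 11/16 3/4 1 } ⇒ 653/1024
step 12: add R to get BRBRBRRRBBRR; options L={ 0 1/2 5/8 81/128 163/256 } R={ 653/1024 327/512 41/64 21/32 11/16 3/4 1 } ⇒ 1305/2048
step 13: add B to get BRBRBRRRBBRRB; options L={ 0 1/2 5/8 81/128 163/256 1305/2048 } R={ 653/1024 327/512 41/64 21/32 11/16 3/4 1 } ⇒ 2611/4096
step 14: add R to get BRBRBRRRBBRRBR; options L={ 0 1/2 5/8 81/128 163/256 1305/2048 } R={ 2611/4096 653/1024 327/512 41/64 21/32 11/16 3/4 1 } ⇒ 5221/8192
step 15: add B to get BRBRBRRRBBRRBRB; options L={ 0 1/2 5/8 81/128 163/256 1305/2048 5221/8192 } R={ 2611/4096 653/1024 327/512 41/64 21/32 11/16 3/4 1 } ⇒ 10443/16384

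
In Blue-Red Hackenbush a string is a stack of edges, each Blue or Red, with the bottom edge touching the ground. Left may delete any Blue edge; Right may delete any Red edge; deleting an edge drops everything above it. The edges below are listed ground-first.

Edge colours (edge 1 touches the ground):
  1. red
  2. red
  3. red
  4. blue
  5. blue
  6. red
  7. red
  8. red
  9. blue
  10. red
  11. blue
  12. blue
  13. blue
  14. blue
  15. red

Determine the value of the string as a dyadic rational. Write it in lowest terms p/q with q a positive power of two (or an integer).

step 1: add red to get r; options L={ — } R={ 0 } so -1
step 2: add red to get rr; options L={ — } R={ -1,0 } so -2
step 3: add red to get rrr; options L={ — } R={ -2,-1,0 } so -3
step 4: add blue to get rrrb; options L={ -3 } R={ -2,-1,0 } so -5/2
step 5: add blue to get rrrbb; options L={ -3,-5/2 } R={ -2,-1,0 } so -9/4
step 6: add red to get rrrbbr; options L={ -3,-5/2 } R={ -9/4,-2,-1,0 } so -19/8
step 7: add red to get rrrbbrr; options L={ -3,-5/2 } R={ -19/8,-9/4,-2,-1,0 } so -39/16
step 8: add red to get rrrbbrrr; options L={ -3,-5/2 } R={ -39/16,-19/8,-9/4,-2,-1,0 } so -79/32
step 9: add blue to get rrrbbrrrb; options L={ -3,-5/2,-79/32 } R={ -39/16,-19/8,-9/4,-2,-1,0 } so -157/64
step 10: add red to get rrrbbrrrbr; options L={ -3,-5/2,-79/32 } R={ -157/64,-39/16,-19/8,-9/4,-2,-1,0 } so -315/128
step 11: add blue to get rrrbbrrrbrb; options L={ -3,-5/2,-79/32,-315/128 } R={ -157/64,-39/16,-19/8,-9/4,-2,-1,0 } so -629/256
step 12: add blue to get rrrbbrrrbrbb; options L={ -3,-5/2,-79/32,-315/128,-629/256 } R={ -157/64,-39/16,-19/8,-9/4,-2,-1,0 } so -1257/512
step 13: add blue to get rrrbbrrrbrbbb; options L={ -3,-5/2,-79/32,-315/128,-629/256,-1257/512 } R={ -157/64,-39/16,-19/8,-9/4,-2,-1,0 } so -2513/1024
step 14: add blue to get rrrbbrrrbrbbbb; options L={ -3,-5/2,-79/32,-315/128,-629/256,-1257/512,-2513/1024 } R={ -157/64,-39/16,-19/8,-9/4,-2,-1,0 } so -5025/2048
step 15: add red to get rrrbbrrrbrbbbbr; options L={ -3,-5/2,-79/32,-315/128,-629/256,-1257/512,-2513/1024 } R={ -5025/2048,-157/64,-39/16,-19/8,-9/4,-2,-1,0 } so -10051/4096

-10051/4096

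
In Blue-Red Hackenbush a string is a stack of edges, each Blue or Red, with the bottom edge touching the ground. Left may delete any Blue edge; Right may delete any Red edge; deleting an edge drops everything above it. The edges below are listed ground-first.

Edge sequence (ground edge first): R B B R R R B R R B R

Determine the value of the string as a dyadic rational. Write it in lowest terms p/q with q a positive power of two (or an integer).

-475/1024

value_1 [R]  L=[(no moves)]  R=[0]  => -1
value_2 [RB]  L=[-1]  R=[0]  => -1/2
value_3 [RBB]  L=[-1; -1/2]  R=[0]  => -1/4
value_4 [RBBR]  L=[-1; -1/2]  R=[-1/4; 0]  => -3/8
value_5 [RBBRR]  L=[-1; -1/2]  R=[-3/8; -1/4; 0]  => -7/16
value_6 [RBBRRR]  L=[-1; -1/2]  R=[-7/16; -3/8; -1/4; 0]  => -15/32
value_7 [RBBRRRB]  L=[-1; -1/2; -15/32]  R=[-7/16; -3/8; -1/4; 0]  => -29/64
value_8 [RBBRRRBR]  L=[-1; -1/2; -15/32]  R=[-29/64; -7/16; -3/8; -1/4; 0]  => -59/128
value_9 [RBBRRRBRR]  L=[-1; -1/2; -15/32]  R=[-59/128; -29/64; -7/16; -3/8; -1/4; 0]  => -119/256
value_10 [RBBRRRBRRB]  L=[-1; -1/2; -15/32; -119/256]  R=[-59/128; -29/64; -7/16; -3/8; -1/4; 0]  => -237/512
value_11 [RBBRRRBRRBR]  L=[-1; -1/2; -15/32; -119/256]  R=[-237/512; -59/128; -29/64; -7/16; -3/8; -1/4; 0]  => -475/1024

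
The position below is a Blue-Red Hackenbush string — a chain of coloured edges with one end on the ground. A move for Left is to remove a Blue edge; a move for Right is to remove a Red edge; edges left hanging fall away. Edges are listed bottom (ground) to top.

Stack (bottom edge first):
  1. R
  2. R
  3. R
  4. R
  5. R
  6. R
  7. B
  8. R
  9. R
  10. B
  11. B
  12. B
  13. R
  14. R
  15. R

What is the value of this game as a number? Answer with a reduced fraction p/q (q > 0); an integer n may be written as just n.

-2959/512

R: Left {  }, Right { 0 } → simplest -1
RR: Left {  }, Right { -1; 0 } → simplest -2
RRR: Left {  }, Right { -2; -1; 0 } → simplest -3
RRRR: Left {  }, Right { -3; -2; -1; 0 } → simplest -4
RRRRR: Left {  }, Right { -4; -3; -2; -1; 0 } → simplest -5
RRRRRR: Left {  }, Right { -5; -4; -3; -2; -1; 0 } → simplest -6
RRRRRRB: Left { -6 }, Right { -5; -4; -3; -2; -1; 0 } → simplest -11/2
RRRRRRBR: Left { -6 }, Right { -11/2; -5; -4; -3; -2; -1; 0 } → simplest -23/4
RRRRRRBRR: Left { -6 }, Right { -23/4; -11/2; -5; -4; -3; -2; -1; 0 } → simplest -47/8
RRRRRRBRRB: Left { -6; -47/8 }, Right { -23/4; -11/2; -5; -4; -3; -2; -1; 0 } → simplest -93/16
RRRRRRBRRBB: Left { -6; -47/8; -93/16 }, Right { -23/4; -11/2; -5; -4; -3; -2; -1; 0 } → simplest -185/32
RRRRRRBRRBBB: Left { -6; -47/8; -93/16; -185/32 }, Right { -23/4; -11/2; -5; -4; -3; -2; -1; 0 } → simplest -369/64
RRRRRRBRRBBBR: Left { -6; -47/8; -93/16; -185/32 }, Right { -369/64; -23/4; -11/2; -5; -4; -3; -2; -1; 0 } → simplest -739/128
RRRRRRBRRBBBRR: Left { -6; -47/8; -93/16; -185/32 }, Right { -739/128; -369/64; -23/4; -11/2; -5; -4; -3; -2; -1; 0 } → simplest -1479/256
RRRRRRBRRBBBRRR: Left { -6; -47/8; -93/16; -185/32 }, Right { -1479/256; -739/128; -369/64; -23/4; -11/2; -5; -4; -3; -2; -1; 0 } → simplest -2959/512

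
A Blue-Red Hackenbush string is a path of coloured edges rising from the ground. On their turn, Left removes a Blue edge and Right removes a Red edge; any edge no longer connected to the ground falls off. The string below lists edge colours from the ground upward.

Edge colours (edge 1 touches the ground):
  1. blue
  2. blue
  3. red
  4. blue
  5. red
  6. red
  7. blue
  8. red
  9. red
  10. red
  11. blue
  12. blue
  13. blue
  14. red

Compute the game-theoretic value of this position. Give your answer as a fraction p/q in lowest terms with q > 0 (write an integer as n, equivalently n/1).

6429/4096

Build val(s[:k]) for k = 1..14, string s = blue blue red blue red red blue red red red blue blue blue red.
b: Left { 0 }, Right { ∅ } so simplest 1
bb: Left { 0; 1 }, Right { ∅ } so simplest 2
bbr: Left { 0; 1 }, Right { 2 } so simplest 3/2
bbrb: Left { 0; 1; 3/2 }, Right { 2 } so simplest 7/4
bbrbr: Left { 0; 1; 3/2 }, Right { 7/4; 2 } so simplest 13/8
bbrbrr: Left { 0; 1; 3/2 }, Right { 13/8; 7/4; 2 } so simplest 25/16
bbrbrrb: Left { 0; 1; 3/2; 25/16 }, Right { 13/8; 7/4; 2 } so simplest 51/32
bbrbrrbr: Left { 0; 1; 3/2; 25/16 }, Right { 51/32; 13/8; 7/4; 2 } so simplest 101/64
bbrbrrbrr: Left { 0; 1; 3/2; 25/16 }, Right { 101/64; 51/32; 13/8; 7/4; 2 } so simplest 201/128
bbrbrrbrrr: Left { 0; 1; 3/2; 25/16 }, Right { 201/128; 101/64; 51/32; 13/8; 7/4; 2 } so simplest 401/256
bbrbrrbrrrb: Left { 0; 1; 3/2; 25/16; 401/256 }, Right { 201/128; 101/64; 51/32; 13/8; 7/4; 2 } so simplest 803/512
bbrbrrbrrrbb: Left { 0; 1; 3/2; 25/16; 401/256; 803/512 }, Right { 201/128; 101/64; 51/32; 13/8; 7/4; 2 } so simplest 1607/1024
bbrbrrbrrrbbb: Left { 0; 1; 3/2; 25/16; 401/256; 803/512; 1607/1024 }, Right { 201/128; 101/64; 51/32; 13/8; 7/4; 2 } so simplest 3215/2048
bbrbrrbrrrbbbr: Left { 0; 1; 3/2; 25/16; 401/256; 803/512; 1607/1024 }, Right { 3215/2048; 201/128; 101/64; 51/32; 13/8; 7/4; 2 } so simplest 6429/4096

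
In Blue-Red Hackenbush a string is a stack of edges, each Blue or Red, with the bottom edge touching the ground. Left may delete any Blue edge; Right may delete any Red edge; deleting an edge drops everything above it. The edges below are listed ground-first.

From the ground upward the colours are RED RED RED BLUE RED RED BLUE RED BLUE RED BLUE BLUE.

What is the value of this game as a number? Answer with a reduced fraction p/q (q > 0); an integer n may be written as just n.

Recurse on prefixes of the 12-edge string RED RED RED BLUE RED RED BLUE RED BLUE RED BLUE BLUE:
1 of 12 · R · max L −∞ · min R 0 so -1
2 of 12 · RR · max L −∞ · min R -1 so -2
3 of 12 · RRR · max L −∞ · min R -2 so -3
4 of 12 · RRRB · max L -3 · min R -2 so -5/2
5 of 12 · RRRBR · max L -3 · min R -5/2 so -11/4
6 of 12 · RRRBRR · max L -3 · min R -11/4 so -23/8
7 of 12 · RRRBRRB · max L -23/8 · min R -11/4 so -45/16
8 of 12 · RRRBRRBR · max L -23/8 · min R -45/16 so -91/32
9 of 12 · RRRBRRBRB · max L -91/32 · min R -45/16 so -181/64
10 of 12 · RRRBRRBRBR · max L -91/32 · min R -181/64 so -363/128
11 of 12 · RRRBRRBRBRB · max L -363/128 · min R -181/64 so -725/256
12 of 12 · RRRBRRBRBRBB · max L -725/256 · min R -181/64 so -1449/512

-1449/512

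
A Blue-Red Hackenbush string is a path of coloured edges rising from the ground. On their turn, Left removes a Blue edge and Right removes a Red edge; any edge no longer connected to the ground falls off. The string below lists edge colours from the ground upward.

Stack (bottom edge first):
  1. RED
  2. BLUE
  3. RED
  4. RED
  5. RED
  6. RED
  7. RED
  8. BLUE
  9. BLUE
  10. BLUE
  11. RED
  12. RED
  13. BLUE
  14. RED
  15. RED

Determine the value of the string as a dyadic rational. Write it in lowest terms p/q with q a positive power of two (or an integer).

-15927/16384

v(R) = { — | 0 } — -1
v(RB) = { -1 | 0 } — -1/2
v(RBR) = { -1 | -1/2,0 } — -3/4
v(RBRR) = { -1 | -3/4,-1/2,0 } — -7/8
v(RBRRR) = { -1 | -7/8,-3/4,-1/2,0 } — -15/16
v(RBRRRR) = { -1 | -15/16,-7/8,-3/4,-1/2,0 } — -31/32
v(RBRRRRR) = { -1 | -31/32,-15/16,-7/8,-3/4,-1/2,0 } — -63/64
v(RBRRRRRB) = { -1,-63/64 | -31/32,-15/16,-7/8,-3/4,-1/2,0 } — -125/128
v(RBRRRRRBB) = { -1,-63/64,-125/128 | -31/32,-15/16,-7/8,-3/4,-1/2,0 } — -249/256
v(RBRRRRRBBB) = { -1,-63/64,-125/128,-249/256 | -31/32,-15/16,-7/8,-3/4,-1/2,0 } — -497/512
v(RBRRRRRBBBR) = { -1,-63/64,-125/128,-249/256 | -497/512,-31/32,-15/16,-7/8,-3/4,-1/2,0 } — -995/1024
v(RBRRRRRBBBRR) = { -1,-63/64,-125/128,-249/256 | -995/1024,-497/512,-31/32,-15/16,-7/8,-3/4,-1/2,0 } — -1991/2048
v(RBRRRRRBBBRRB) = { -1,-63/64,-125/128,-249/256,-1991/2048 | -995/1024,-497/512,-31/32,-15/16,-7/8,-3/4,-1/2,0 } — -3981/4096
v(RBRRRRRBBBRRBR) = { -1,-63/64,-125/128,-249/256,-1991/2048 | -3981/4096,-995/1024,-497/512,-31/32,-15/16,-7/8,-3/4,-1/2,0 } — -7963/8192
v(RBRRRRRBBBRRBRR) = { -1,-63/64,-125/128,-249/256,-1991/2048 | -7963/8192,-3981/4096,-995/1024,-497/512,-31/32,-15/16,-7/8,-3/4,-1/2,0 } — -15927/16384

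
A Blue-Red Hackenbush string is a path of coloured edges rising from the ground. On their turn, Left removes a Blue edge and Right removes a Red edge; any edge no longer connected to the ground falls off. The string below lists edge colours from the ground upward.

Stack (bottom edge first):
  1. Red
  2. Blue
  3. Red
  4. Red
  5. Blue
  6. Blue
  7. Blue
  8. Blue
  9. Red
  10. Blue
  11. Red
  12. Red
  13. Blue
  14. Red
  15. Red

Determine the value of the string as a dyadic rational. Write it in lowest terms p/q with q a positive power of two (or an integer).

-12471/16384

R: Left { · }, Right { 0 } → simplest -1
RB: Left { -1 }, Right { 0 } → simplest -1/2
RBR: Left { -1 }, Right { -1/2,0 } → simplest -3/4
RBRR: Left { -1 }, Right { -3/4,-1/2,0 } → simplest -7/8
RBRRB: Left { -1,-7/8 }, Right { -3/4,-1/2,0 } → simplest -13/16
RBRRBB: Left { -1,-7/8,-13/16 }, Right { -3/4,-1/2,0 } → simplest -25/32
RBRRBBB: Left { -1,-7/8,-13/16,-25/32 }, Right { -3/4,-1/2,0 } → simplest -49/64
RBRRBBBB: Left { -1,-7/8,-13/16,-25/32,-49/64 }, Right { -3/4,-1/2,0 } → simplest -97/128
RBRRBBBBR: Left { -1,-7/8,-13/16,-25/32,-49/64 }, Right { -97/128,-3/4,-1/2,0 } → simplest -195/256
RBRRBBBBRB: Left { -1,-7/8,-13/16,-25/32,-49/64,-195/256 }, Right { -97/128,-3/4,-1/2,0 } → simplest -389/512
RBRRBBBBRBR: Left { -1,-7/8,-13/16,-25/32,-49/64,-195/256 }, Right { -389/512,-97/128,-3/4,-1/2,0 } → simplest -779/1024
RBRRBBBBRBRR: Left { -1,-7/8,-13/16,-25/32,-49/64,-195/256 }, Right { -779/1024,-389/512,-97/128,-3/4,-1/2,0 } → simplest -1559/2048
RBRRBBBBRBRRB: Left { -1,-7/8,-13/16,-25/32,-49/64,-195/256,-1559/2048 }, Right { -779/1024,-389/512,-97/128,-3/4,-1/2,0 } → simplest -3117/4096
RBRRBBBBRBRRBR: Left { -1,-7/8,-13/16,-25/32,-49/64,-195/256,-1559/2048 }, Right { -3117/4096,-779/1024,-389/512,-97/128,-3/4,-1/2,0 } → simplest -6235/8192
RBRRBBBBRBRRBRR: Left { -1,-7/8,-13/16,-25/32,-49/64,-195/256,-1559/2048 }, Right { -6235/8192,-3117/4096,-779/1024,-389/512,-97/128,-3/4,-1/2,0 } → simplest -12471/16384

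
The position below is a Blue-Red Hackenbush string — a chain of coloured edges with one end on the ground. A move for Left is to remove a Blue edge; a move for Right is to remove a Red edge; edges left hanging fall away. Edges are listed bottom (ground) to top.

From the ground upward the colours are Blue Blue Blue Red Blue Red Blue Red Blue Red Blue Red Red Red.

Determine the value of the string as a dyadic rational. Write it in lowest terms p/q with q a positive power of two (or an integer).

5457/2048

edge 1 of 14 (Blue): { 0 |  } so 1
edge 2 of 14 (Blue): { 0 1 |  } so 2
edge 3 of 14 (Blue): { 0 1 2 |  } so 3
edge 4 of 14 (Red): { 0 1 2 | 3 } so 5/2
edge 5 of 14 (Blue): { 0 1 2 5/2 | 3 } so 11/4
edge 6 of 14 (Red): { 0 1 2 5/2 | 11/4 3 } so 21/8
edge 7 of 14 (Blue): { 0 1 2 5/2 21/8 | 11/4 3 } so 43/16
edge 8 of 14 (Red): { 0 1 2 5/2 21/8 | 43/16 11/4 3 } so 85/32
edge 9 of 14 (Blue): { 0 1 2 5/2 21/8 85/32 | 43/16 11/4 3 } so 171/64
edge 10 of 14 (Red): { 0 1 2 5/2 21/8 85/32 | 171/64 43/16 11/4 3 } so 341/128
edge 11 of 14 (Blue): { 0 1 2 5/2 21/8 85/32 341/128 | 171/64 43/16 11/4 3 } so 683/256
edge 12 of 14 (Red): { 0 1 2 5/2 21/8 85/32 341/128 | 683/256 171/64 43/16 11/4 3 } so 1365/512
edge 13 of 14 (Red): { 0 1 2 5/2 21/8 85/32 341/128 | 1365/512 683/256 171/64 43/16 11/4 3 } so 2729/1024
edge 14 of 14 (Red): { 0 1 2 5/2 21/8 85/32 341/128 | 2729/1024 1365/512 683/256 171/64 43/16 11/4 3 } so 5457/2048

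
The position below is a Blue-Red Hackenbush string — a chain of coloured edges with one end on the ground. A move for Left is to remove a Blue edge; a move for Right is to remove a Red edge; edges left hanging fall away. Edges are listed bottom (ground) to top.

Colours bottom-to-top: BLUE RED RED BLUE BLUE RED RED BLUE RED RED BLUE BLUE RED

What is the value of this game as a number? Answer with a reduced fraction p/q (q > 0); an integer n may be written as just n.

v(B) = { 0 | ∅ } so 1
v(BR) = { 0 | 1 } so 1/2
v(BRR) = { 0 | 1/2,1 } so 1/4
v(BRRB) = { 0,1/4 | 1/2,1 } so 3/8
v(BRRBB) = { 0,1/4,3/8 | 1/2,1 } so 7/16
v(BRRBBR) = { 0,1/4,3/8 | 7/16,1/2,1 } so 13/32
v(BRRBBRR) = { 0,1/4,3/8 | 13/32,7/16,1/2,1 } so 25/64
v(BRRBBRRB) = { 0,1/4,3/8,25/64 | 13/32,7/16,1/2,1 } so 51/128
v(BRRBBRRBR) = { 0,1/4,3/8,25/64 | 51/128,13/32,7/16,1/2,1 } so 101/256
v(BRRBBRRBRR) = { 0,1/4,3/8,25/64 | 101/256,51/128,13/32,7/16,1/2,1 } so 201/512
v(BRRBBRRBRRB) = { 0,1/4,3/8,25/64,201/512 | 101/256,51/128,13/32,7/16,1/2,1 } so 403/1024
v(BRRBBRRBRRBB) = { 0,1/4,3/8,25/64,201/512,403/1024 | 101/256,51/128,13/32,7/16,1/2,1 } so 807/2048
v(BRRBBRRBRRBBR) = { 0,1/4,3/8,25/64,201/512,403/1024 | 807/2048,101/256,51/128,13/32,7/16,1/2,1 } so 1613/4096

1613/4096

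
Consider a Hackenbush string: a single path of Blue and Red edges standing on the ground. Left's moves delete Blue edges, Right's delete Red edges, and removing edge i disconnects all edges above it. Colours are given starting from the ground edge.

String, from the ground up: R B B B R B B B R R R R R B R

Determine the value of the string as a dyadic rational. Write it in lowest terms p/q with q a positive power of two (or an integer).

-2299/16384

Recurse on prefixes of the 15-edge string R B B B R B B B R R R R R B R:
step 1: add R to get R; options L={ — } R={ 0 } => -1
step 2: add B to get RB; options L={ -1 } R={ 0 } => -1/2
step 3: add B to get RBB; options L={ -1 -1/2 } R={ 0 } => -1/4
step 4: add B to get RBBB; options L={ -1 -1/2 -1/4 } R={ 0 } => -1/8
step 5: add R to get RBBBR; options L={ -1 -1/2 -1/4 } R={ -1/8 0 } => -3/16
step 6: add B to get RBBBRB; options L={ -1 -1/2 -1/4 -3/16 } R={ -1/8 0 } => -5/32
step 7: add B to get RBBBRBB; options L={ -1 -1/2 -1/4 -3/16 -5/32 } R={ -1/8 0 } => -9/64
step 8: add B to get RBBBRBBB; options L={ -1 -1/2 -1/4 -3/16 -5/32 -9/64 } R={ -1/8 0 } => -17/128
step 9: add R to get RBBBRBBBR; options L={ -1 -1/2 -1/4 -3/16 -5/32 -9/64 } R={ -17/128 -1/8 0 } => -35/256
step 10: add R to get RBBBRBBBRR; options L={ -1 -1/2 -1/4 -3/16 -5/32 -9/64 } R={ -35/256 -17/128 -1/8 0 } => -71/512
step 11: add R to get RBBBRBBBRRR; options L={ -1 -1/2 -1/4 -3/16 -5/32 -9/64 } R={ -71/512 -35/256 -17/128 -1/8 0 } => -143/1024
step 12: add R to get RBBBRBBBRRRR; options L={ -1 -1/2 -1/4 -3/16 -5/32 -9/64 } R={ -143/1024 -71/512 -35/256 -17/128 -1/8 0 } => -287/2048
step 13: add R to get RBBBRBBBRRRRR; options L={ -1 -1/2 -1/4 -3/16 -5/32 -9/64 } R={ -287/2048 -143/1024 -71/512 -35/256 -17/128 -1/8 0 } => -575/4096
step 14: add B to get RBBBRBBBRRRRRB; options L={ -1 -1/2 -1/4 -3/16 -5/32 -9/64 -575/4096 } R={ -287/2048 -143/1024 -71/512 -35/256 -17/128 -1/8 0 } => -1149/8192
step 15: add R to get RBBBRBBBRRRRRBR; options L={ -1 -1/2 -1/4 -3/16 -5/32 -9/64 -575/4096 } R={ -1149/8192 -287/2048 -143/1024 -71/512 -35/256 -17/128 -1/8 0 } => -2299/16384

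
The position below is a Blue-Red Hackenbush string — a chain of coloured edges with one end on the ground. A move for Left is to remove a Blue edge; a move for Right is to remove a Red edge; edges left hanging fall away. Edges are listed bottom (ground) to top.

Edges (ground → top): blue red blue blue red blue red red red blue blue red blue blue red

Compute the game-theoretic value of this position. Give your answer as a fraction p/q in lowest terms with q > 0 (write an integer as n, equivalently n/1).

13421/16384

Build value(s[:k]) for k = 1..15, string s = blue red blue blue red blue red red red blue blue red blue blue red.
value_1 [b]  L=[0]  R=[none]  = 1
value_2 [br]  L=[0]  R=[1]  = 1/2
value_3 [brb]  L=[0; 1/2]  R=[1]  = 3/4
value_4 [brbb]  L=[0; 1/2; 3/4]  R=[1]  = 7/8
value_5 [brbbr]  L=[0; 1/2; 3/4]  R=[7/8; 1]  = 13/16
value_6 [brbbrb]  L=[0; 1/2; 3/4; 13/16]  R=[7/8; 1]  = 27/32
value_7 [brbbrbr]  L=[0; 1/2; 3/4; 13/16]  R=[27/32; 7/8; 1]  = 53/64
value_8 [brbbrbrr]  L=[0; 1/2; 3/4; 13/16]  R=[53/64; 27/32; 7/8; 1]  = 105/128
value_9 [brbbrbrrr]  L=[0; 1/2; 3/4; 13/16]  R=[105/128; 53/64; 27/32; 7/8; 1]  = 209/256
value_10 [brbbrbrrrb]  L=[0; 1/2; 3/4; 13/16; 209/256]  R=[105/128; 53/64; 27/32; 7/8; 1]  = 419/512
value_11 [brbbrbrrrbb]  L=[0; 1/2; 3/4; 13/16; 209/256; 419/512]  R=[105/128; 53/64; 27/32; 7/8; 1]  = 839/1024
value_12 [brbbrbrrrbbr]  L=[0; 1/2; 3/4; 13/16; 209/256; 419/512]  R=[839/1024; 105/128; 53/64; 27/32; 7/8; 1]  = 1677/2048
value_13 [brbbrbrrrbbrb]  L=[0; 1/2; 3/4; 13/16; 209/256; 419/512; 1677/2048]  R=[839/1024; 105/128; 53/64; 27/32; 7/8; 1]  = 3355/4096
value_14 [brbbrbrrrbbrbb]  L=[0; 1/2; 3/4; 13/16; 209/256; 419/512; 1677/2048; 3355/4096]  R=[839/1024; 105/128; 53/64; 27/32; 7/8; 1]  = 6711/8192
value_15 [brbbrbrrrbbrbbr]  L=[0; 1/2; 3/4; 13/16; 209/256; 419/512; 1677/2048; 3355/4096]  R=[6711/8192; 839/1024; 105/128; 53/64; 27/32; 7/8; 1]  = 13421/16384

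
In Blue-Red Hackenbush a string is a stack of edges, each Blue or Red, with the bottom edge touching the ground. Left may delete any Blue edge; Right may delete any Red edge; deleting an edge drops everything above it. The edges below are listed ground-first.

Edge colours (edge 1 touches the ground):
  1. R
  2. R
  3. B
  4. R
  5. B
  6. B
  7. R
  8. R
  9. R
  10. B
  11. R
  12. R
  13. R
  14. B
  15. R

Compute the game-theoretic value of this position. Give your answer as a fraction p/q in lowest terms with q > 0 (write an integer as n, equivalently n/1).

edge 1 of 15 (R): { none | 0 } — -1
edge 2 of 15 (R): { none | -1,0 } — -2
edge 3 of 15 (B): { -2 | -1,0 } — -3/2
edge 4 of 15 (R): { -2 | -3/2,-1,0 } — -7/4
edge 5 of 15 (B): { -2,-7/4 | -3/2,-1,0 } — -13/8
edge 6 of 15 (B): { -2,-7/4,-13/8 | -3/2,-1,0 } — -25/16
edge 7 of 15 (R): { -2,-7/4,-13/8 | -25/16,-3/2,-1,0 } — -51/32
edge 8 of 15 (R): { -2,-7/4,-13/8 | -51/32,-25/16,-3/2,-1,0 } — -103/64
edge 9 of 15 (R): { -2,-7/4,-13/8 | -103/64,-51/32,-25/16,-3/2,-1,0 } — -207/128
edge 10 of 15 (B): { -2,-7/4,-13/8,-207/128 | -103/64,-51/32,-25/16,-3/2,-1,0 } — -413/256
edge 11 of 15 (R): { -2,-7/4,-13/8,-207/128 | -413/256,-103/64,-51/32,-25/16,-3/2,-1,0 } — -827/512
edge 12 of 15 (R): { -2,-7/4,-13/8,-207/128 | -827/512,-413/256,-103/64,-51/32,-25/16,-3/2,-1,0 } — -1655/1024
edge 13 of 15 (R): { -2,-7/4,-13/8,-207/128 | -1655/1024,-827/512,-413/256,-103/64,-51/32,-25/16,-3/2,-1,0 } — -3311/2048
edge 14 of 15 (B): { -2,-7/4,-13/8,-207/128,-3311/2048 | -1655/1024,-827/512,-413/256,-103/64,-51/32,-25/16,-3/2,-1,0 } — -6621/4096
edge 15 of 15 (R): { -2,-7/4,-13/8,-207/128,-3311/2048 | -6621/4096,-1655/1024,-827/512,-413/256,-103/64,-51/32,-25/16,-3/2,-1,0 } — -13243/8192

-13243/8192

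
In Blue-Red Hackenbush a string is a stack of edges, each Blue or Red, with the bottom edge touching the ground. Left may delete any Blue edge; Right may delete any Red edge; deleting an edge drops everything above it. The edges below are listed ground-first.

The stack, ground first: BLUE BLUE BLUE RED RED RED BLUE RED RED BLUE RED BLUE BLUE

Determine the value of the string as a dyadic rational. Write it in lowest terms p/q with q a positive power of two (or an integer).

2199/1024

v_1 [B]  L=[0]  R=[∅]  gives 1
v_2 [BB]  L=[0,1]  R=[∅]  gives 2
v_3 [BBB]  L=[0,1,2]  R=[∅]  gives 3
v_4 [BBBR]  L=[0,1,2]  R=[3]  gives 5/2
v_5 [BBBRR]  L=[0,1,2]  R=[5/2,3]  gives 9/4
v_6 [BBBRRR]  L=[0,1,2]  R=[9/4,5/2,3]  gives 17/8
v_7 [BBBRRRB]  L=[0,1,2,17/8]  R=[9/4,5/2,3]  gives 35/16
v_8 [BBBRRRBR]  L=[0,1,2,17/8]  R=[35/16,9/4,5/2,3]  gives 69/32
v_9 [BBBRRRBRR]  L=[0,1,2,17/8]  R=[69/32,35/16,9/4,5/2,3]  gives 137/64
v_10 [BBBRRRBRRB]  L=[0,1,2,17/8,137/64]  R=[69/32,35/16,9/4,5/2,3]  gives 275/128
v_11 [BBBRRRBRRBR]  L=[0,1,2,17/8,137/64]  R=[275/128,69/32,35/16,9/4,5/2,3]  gives 549/256
v_12 [BBBRRRBRRBRB]  L=[0,1,2,17/8,137/64,549/256]  R=[275/128,69/32,35/16,9/4,5/2,3]  gives 1099/512
v_13 [BBBRRRBRRBRBB]  L=[0,1,2,17/8,137/64,549/256,1099/512]  R=[275/128,69/32,35/16,9/4,5/2,3]  gives 2199/1024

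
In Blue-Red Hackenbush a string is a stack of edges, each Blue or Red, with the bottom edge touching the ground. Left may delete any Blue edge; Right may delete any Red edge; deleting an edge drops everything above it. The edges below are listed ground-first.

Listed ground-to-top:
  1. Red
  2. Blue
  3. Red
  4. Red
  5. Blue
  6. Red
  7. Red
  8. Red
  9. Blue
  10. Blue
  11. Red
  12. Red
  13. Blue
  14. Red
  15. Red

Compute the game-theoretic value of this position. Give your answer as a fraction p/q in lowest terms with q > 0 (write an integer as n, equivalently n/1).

Build value(s[:k]) for k = 1..15, string s = Red Blue Red Red Blue Red Red Red Blue Blue Red Red Blue Red Red.
step 1: add Red to get R; options L={ none } R={ 0 } → -1
step 2: add Blue to get RB; options L={ -1 } R={ 0 } → -1/2
step 3: add Red to get RBR; options L={ -1 } R={ -1/2; 0 } → -3/4
step 4: add Red to get RBRR; options L={ -1 } R={ -3/4; -1/2; 0 } → -7/8
step 5: add Blue to get RBRRB; options L={ -1; -7/8 } R={ -3/4; -1/2; 0 } → -13/16
step 6: add Red to get RBRRBR; options L={ -1; -7/8 } R={ -13/16; -3/4; -1/2; 0 } → -27/32
step 7: add Red to get RBRRBRR; options L={ -1; -7/8 } R={ -27/32; -13/16; -3/4; -1/2; 0 } → -55/64
step 8: add Red to get RBRRBRRR; options L={ -1; -7/8 } R={ -55/64; -27/32; -13/16; -3/4; -1/2; 0 } → -111/128
step 9: add Blue to get RBRRBRRRB; options L={ -1; -7/8; -111/128 } R={ -55/64; -27/32; -13/16; -3/4; -1/2; 0 } → -221/256
step 10: add Blue to get RBRRBRRRBB; options L={ -1; -7/8; -111/128; -221/256 } R={ -55/64; -27/32; -13/16; -3/4; -1/2; 0 } → -441/512
step 11: add Red to get RBRRBRRRBBR; options L={ -1; -7/8; -111/128; -221/256 } R={ -441/512; -55/64; -27/32; -13/16; -3/4; -1/2; 0 } → -883/1024
step 12: add Red to get RBRRBRRRBBRR; options L={ -1; -7/8; -111/128; -221/256 } R={ -883/1024; -441/512; -55/64; -27/32; -13/16; -3/4; -1/2; 0 } → -1767/2048
step 13: add Blue to get RBRRBRRRBBRRB; options L={ -1; -7/8; -111/128; -221/256; -1767/2048 } R={ -883/1024; -441/512; -55/64; -27/32; -13/16; -3/4; -1/2; 0 } → -3533/4096
step 14: add Red to get RBRRBRRRBBRRBR; options L={ -1; -7/8; -111/128; -221/256; -1767/2048 } R={ -3533/4096; -883/1024; -441/512; -55/64; -27/32; -13/16; -3/4; -1/2; 0 } → -7067/8192
step 15: add Red to get RBRRBRRRBBRRBRR; options L={ -1; -7/8; -111/128; -221/256; -1767/2048 } R={ -7067/8192; -3533/4096; -883/1024; -441/512; -55/64; -27/32; -13/16; -3/4; -1/2; 0 } → -14135/16384

-14135/16384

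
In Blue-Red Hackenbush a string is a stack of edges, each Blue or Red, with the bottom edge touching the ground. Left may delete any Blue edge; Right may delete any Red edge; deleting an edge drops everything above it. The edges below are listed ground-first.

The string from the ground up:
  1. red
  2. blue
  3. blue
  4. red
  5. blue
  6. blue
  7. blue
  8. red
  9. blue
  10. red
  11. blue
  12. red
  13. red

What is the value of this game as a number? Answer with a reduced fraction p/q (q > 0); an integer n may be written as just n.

-1111/4096

val(r) = { · | 0 } so -1
val(rb) = { -1 | 0 } so -1/2
val(rbb) = { -1,-1/2 | 0 } so -1/4
val(rbbr) = { -1,-1/2 | -1/4,0 } so -3/8
val(rbbrb) = { -1,-1/2,-3/8 | -1/4,0 } so -5/16
val(rbbrbb) = { -1,-1/2,-3/8,-5/16 | -1/4,0 } so -9/32
val(rbbrbbb) = { -1,-1/2,-3/8,-5/16,-9/32 | -1/4,0 } so -17/64
val(rbbrbbbr) = { -1,-1/2,-3/8,-5/16,-9/32 | -17/64,-1/4,0 } so -35/128
val(rbbrbbbrb) = { -1,-1/2,-3/8,-5/16,-9/32,-35/128 | -17/64,-1/4,0 } so -69/256
val(rbbrbbbrbr) = { -1,-1/2,-3/8,-5/16,-9/32,-35/128 | -69/256,-17/64,-1/4,0 } so -139/512
val(rbbrbbbrbrb) = { -1,-1/2,-3/8,-5/16,-9/32,-35/128,-139/512 | -69/256,-17/64,-1/4,0 } so -277/1024
val(rbbrbbbrbrbr) = { -1,-1/2,-3/8,-5/16,-9/32,-35/128,-139/512 | -277/1024,-69/256,-17/64,-1/4,0 } so -555/2048
val(rbbrbbbrbrbrr) = { -1,-1/2,-3/8,-5/16,-9/32,-35/128,-139/512 | -555/2048,-277/1024,-69/256,-17/64,-1/4,0 } so -1111/4096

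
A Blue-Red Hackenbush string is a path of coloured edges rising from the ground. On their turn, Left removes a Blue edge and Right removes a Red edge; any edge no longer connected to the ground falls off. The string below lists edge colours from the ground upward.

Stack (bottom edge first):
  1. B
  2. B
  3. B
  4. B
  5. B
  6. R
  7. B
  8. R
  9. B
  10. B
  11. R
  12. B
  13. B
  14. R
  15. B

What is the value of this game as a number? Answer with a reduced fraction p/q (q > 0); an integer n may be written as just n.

4827/1024

step 1: add B to get B; options L={ 0 } R={ · } — 1
step 2: add B to get BB; options L={ 0,1 } R={ · } — 2
step 3: add B to get BBB; options L={ 0,1,2 } R={ · } — 3
step 4: add B to get BBBB; options L={ 0,1,2,3 } R={ · } — 4
step 5: add B to get BBBBB; options L={ 0,1,2,3,4 } R={ · } — 5
step 6: add R to get BBBBBR; options L={ 0,1,2,3,4 } R={ 5 } — 9/2
step 7: add B to get BBBBBRB; options L={ 0,1,2,3,4,9/2 } R={ 5 } — 19/4
step 8: add R to get BBBBBRBR; options L={ 0,1,2,3,4,9/2 } R={ 19/4,5 } — 37/8
step 9: add B to get BBBBBRBRB; options L={ 0,1,2,3,4,9/2,37/8 } R={ 19/4,5 } — 75/16
step 10: add B to get BBBBBRBRBB; options L={ 0,1,2,3,4,9/2,37/8,75/16 } R={ 19/4,5 } — 151/32
step 11: add R to get BBBBBRBRBBR; options L={ 0,1,2,3,4,9/2,37/8,75/16 } R={ 151/32,19/4,5 } — 301/64
step 12: add B to get BBBBBRBRBBRB; options L={ 0,1,2,3,4,9/2,37/8,75/16,301/64 } R={ 151/32,19/4,5 } — 603/128
step 13: add B to get BBBBBRBRBBRBB; options L={ 0,1,2,3,4,9/2,37/8,75/16,301/64,603/128 } R={ 151/32,19/4,5 } — 1207/256
step 14: add R to get BBBBBRBRBBRBBR; options L={ 0,1,2,3,4,9/2,37/8,75/16,301/64,603/128 } R={ 1207/256,151/32,19/4,5 } — 2413/512
step 15: add B to get BBBBBRBRBBRBBRB; options L={ 0,1,2,3,4,9/2,37/8,75/16,301/64,603/128,2413/512 } R={ 1207/256,151/32,19/4,5 } — 4827/1024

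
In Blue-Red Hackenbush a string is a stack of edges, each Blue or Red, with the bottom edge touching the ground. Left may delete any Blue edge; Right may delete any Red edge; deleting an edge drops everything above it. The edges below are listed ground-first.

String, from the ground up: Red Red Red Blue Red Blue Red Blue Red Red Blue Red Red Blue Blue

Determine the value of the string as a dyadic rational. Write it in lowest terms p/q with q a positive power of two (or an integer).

Prefix values for Red Red Red Blue Red Blue Red Blue Red Red Blue Red Red Blue Blue via {L|R} + simplicity:
R: Left { none }, Right { 0 } gives simplest -1
RR: Left { none }, Right { -1; 0 } gives simplest -2
RRR: Left { none }, Right { -2; -1; 0 } gives simplest -3
RRRB: Left { -3 }, Right { -2; -1; 0 } gives simplest -5/2
RRRBR: Left { -3 }, Right { -5/2; -2; -1; 0 } gives simplest -11/4
RRRBRB: Left { -3; -11/4 }, Right { -5/2; -2; -1; 0 } gives simplest -21/8
RRRBRBR: Left { -3; -11/4 }, Right { -21/8; -5/2; -2; -1; 0 } gives simplest -43/16
RRRBRBRB: Left { -3; -11/4; -43/16 }, Right { -21/8; -5/2; -2; -1; 0 } gives simplest -85/32
RRRBRBRBR: Left { -3; -11/4; -43/16 }, Right { -85/32; -21/8; -5/2; -2; -1; 0 } gives simplest -171/64
RRRBRBRBRR: Left { -3; -11/4; -43/16 }, Right { -171/64; -85/32; -21/8; -5/2; -2; -1; 0 } gives simplest -343/128
RRRBRBRBRRB: Left { -3; -11/4; -43/16; -343/128 }, Right { -171/64; -85/32; -21/8; -5/2; -2; -1; 0 } gives simplest -685/256
RRRBRBRBRRBR: Left { -3; -11/4; -43/16; -343/128 }, Right { -685/256; -171/64; -85/32; -21/8; -5/2; -2; -1; 0 } gives simplest -1371/512
RRRBRBRBRRBRR: Left { -3; -11/4; -43/16; -343/128 }, Right { -1371/512; -685/256; -171/64; -85/32; -21/8; -5/2; -2; -1; 0 } gives simplest -2743/1024
RRRBRBRBRRBRRB: Left { -3; -11/4; -43/16; -343/128; -2743/1024 }, Right { -1371/512; -685/256; -171/64; -85/32; -21/8; -5/2; -2; -1; 0 } gives simplest -5485/2048
RRRBRBRBRRBRRBB: Left { -3; -11/4; -43/16; -343/128; -2743/1024; -5485/2048 }, Right { -1371/512; -685/256; -171/64; -85/32; -21/8; -5/2; -2; -1; 0 } gives simplest -10969/4096

-10969/4096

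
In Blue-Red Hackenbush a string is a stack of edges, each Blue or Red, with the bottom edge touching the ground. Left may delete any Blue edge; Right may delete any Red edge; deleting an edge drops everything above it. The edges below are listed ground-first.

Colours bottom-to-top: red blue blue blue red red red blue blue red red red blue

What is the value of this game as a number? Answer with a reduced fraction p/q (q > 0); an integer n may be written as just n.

Prefix values for red blue blue blue red red red blue blue red red red blue via {L|R} + simplicity:
step 1: add red to get r; options L={ (no moves) } R={ 0 } gives -1
step 2: add blue to get rb; options L={ -1 } R={ 0 } gives -1/2
step 3: add blue to get rbb; options L={ -1,-1/2 } R={ 0 } gives -1/4
step 4: add blue to get rbbb; options L={ -1,-1/2,-1/4 } R={ 0 } gives -1/8
step 5: add red to get rbbbr; options L={ -1,-1/2,-1/4 } R={ -1/8,0 } gives -3/16
step 6: add red to get rbbbrr; options L={ -1,-1/2,-1/4 } R={ -3/16,-1/8,0 } gives -7/32
step 7: add red to get rbbbrrr; options L={ -1,-1/2,-1/4 } R={ -7/32,-3/16,-1/8,0 } gives -15/64
step 8: add blue to get rbbbrrrb; options L={ -1,-1/2,-1/4,-15/64 } R={ -7/32,-3/16,-1/8,0 } gives -29/128
step 9: add blue to get rbbbrrrbb; options L={ -1,-1/2,-1/4,-15/64,-29/128 } R={ -7/32,-3/16,-1/8,0 } gives -57/256
step 10: add red to get rbbbrrrbbr; options L={ -1,-1/2,-1/4,-15/64,-29/128 } R={ -57/256,-7/32,-3/16,-1/8,0 } gives -115/512
step 11: add red to get rbbbrrrbbrr; options L={ -1,-1/2,-1/4,-15/64,-29/128 } R={ -115/512,-57/256,-7/32,-3/16,-1/8,0 } gives -231/1024
step 12: add red to get rbbbrrrbbrrr; options L={ -1,-1/2,-1/4,-15/64,-29/128 } R={ -231/1024,-115/512,-57/256,-7/32,-3/16,-1/8,0 } gives -463/2048
step 13: add blue to get rbbbrrrbbrrrb; options L={ -1,-1/2,-1/4,-15/64,-29/128,-463/2048 } R={ -231/1024,-115/512,-57/256,-7/32,-3/16,-1/8,0 } gives -925/4096

-925/4096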